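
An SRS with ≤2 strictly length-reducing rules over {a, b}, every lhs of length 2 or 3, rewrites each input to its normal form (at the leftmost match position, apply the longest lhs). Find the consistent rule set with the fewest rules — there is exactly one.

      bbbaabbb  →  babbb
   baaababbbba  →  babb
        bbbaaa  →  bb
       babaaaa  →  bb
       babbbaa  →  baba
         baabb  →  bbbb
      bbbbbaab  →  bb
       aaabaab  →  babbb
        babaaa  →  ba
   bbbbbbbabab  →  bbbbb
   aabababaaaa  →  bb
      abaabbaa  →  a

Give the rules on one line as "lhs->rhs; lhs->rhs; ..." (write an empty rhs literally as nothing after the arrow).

  | bbbaabbb => babbb
  | baaababbbba => bbababbbba => babbbba => babb
  | bbbaaa => baa => bb
  | babaaaa => babbaa => baa => bb

aa->b; bba->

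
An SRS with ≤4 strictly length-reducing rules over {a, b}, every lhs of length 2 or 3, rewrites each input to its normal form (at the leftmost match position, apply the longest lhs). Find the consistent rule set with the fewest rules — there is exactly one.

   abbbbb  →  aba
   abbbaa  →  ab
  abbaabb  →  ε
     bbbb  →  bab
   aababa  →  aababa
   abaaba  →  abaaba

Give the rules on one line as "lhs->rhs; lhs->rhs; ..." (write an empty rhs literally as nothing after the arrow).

  | abbbbb => ababb => aba
  | abbbaa => abaaa => ab
  | abbaabb => aaabb => bb => ε
  | bbbb => bab

aaa->; bb->; bbb->ba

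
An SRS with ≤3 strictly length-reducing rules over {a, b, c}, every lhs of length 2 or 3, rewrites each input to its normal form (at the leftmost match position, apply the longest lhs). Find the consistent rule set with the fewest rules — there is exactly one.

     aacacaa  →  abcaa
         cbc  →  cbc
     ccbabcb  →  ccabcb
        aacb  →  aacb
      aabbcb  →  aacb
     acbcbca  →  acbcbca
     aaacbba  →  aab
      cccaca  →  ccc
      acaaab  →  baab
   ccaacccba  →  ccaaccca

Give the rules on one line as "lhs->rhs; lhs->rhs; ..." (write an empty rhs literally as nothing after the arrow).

aca->b; bb->; ccb->cc

  | aacacaa => abcaa
  | cbc
  | ccbabcb => ccabcb
  | aacb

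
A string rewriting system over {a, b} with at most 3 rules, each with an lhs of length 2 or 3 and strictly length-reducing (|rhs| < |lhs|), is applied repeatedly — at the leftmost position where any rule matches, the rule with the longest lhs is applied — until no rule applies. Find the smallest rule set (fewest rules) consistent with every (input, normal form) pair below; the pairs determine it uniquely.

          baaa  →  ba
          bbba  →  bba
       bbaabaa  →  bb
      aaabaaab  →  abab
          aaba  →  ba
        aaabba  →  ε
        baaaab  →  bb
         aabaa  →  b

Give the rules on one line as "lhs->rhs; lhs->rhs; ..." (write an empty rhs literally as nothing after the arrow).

aa->; abb->a; bbb->bb

  | baaa => ba
  | bbba => bba
  | bbaabaa => bbbaa => bbaa => bb
  | aaabaaab => abaaab => abab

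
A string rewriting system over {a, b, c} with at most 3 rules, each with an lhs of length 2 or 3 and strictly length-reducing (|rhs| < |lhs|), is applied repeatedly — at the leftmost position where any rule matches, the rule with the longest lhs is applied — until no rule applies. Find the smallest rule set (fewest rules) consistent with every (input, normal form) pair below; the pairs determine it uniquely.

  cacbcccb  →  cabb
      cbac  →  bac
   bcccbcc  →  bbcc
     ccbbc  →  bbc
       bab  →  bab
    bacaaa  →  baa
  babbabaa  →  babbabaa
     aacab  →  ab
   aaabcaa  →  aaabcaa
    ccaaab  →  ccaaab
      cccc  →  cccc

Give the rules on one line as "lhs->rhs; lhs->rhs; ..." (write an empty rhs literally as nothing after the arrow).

aca->; cb->b

  | cacbcccb => cabcccb => cabccb => cabcb => cabb
  | cbac => bac
  | bcccbcc => bccbcc => bcbcc => bbcc
  | ccbbc => cbbc => bbc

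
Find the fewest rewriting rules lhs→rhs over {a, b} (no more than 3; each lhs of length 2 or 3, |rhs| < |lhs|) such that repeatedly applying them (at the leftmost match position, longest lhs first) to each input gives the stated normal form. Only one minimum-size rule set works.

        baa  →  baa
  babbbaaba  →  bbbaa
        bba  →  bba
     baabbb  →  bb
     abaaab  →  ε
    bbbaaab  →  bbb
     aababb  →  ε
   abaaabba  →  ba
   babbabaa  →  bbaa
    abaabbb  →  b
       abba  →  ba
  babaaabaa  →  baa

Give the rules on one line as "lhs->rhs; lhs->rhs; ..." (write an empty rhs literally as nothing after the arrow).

  | baa
  | babbbaaba => bbbaaba => bbbaa
  | bba
  | baabbb => babb => bb

aaa->a; ab->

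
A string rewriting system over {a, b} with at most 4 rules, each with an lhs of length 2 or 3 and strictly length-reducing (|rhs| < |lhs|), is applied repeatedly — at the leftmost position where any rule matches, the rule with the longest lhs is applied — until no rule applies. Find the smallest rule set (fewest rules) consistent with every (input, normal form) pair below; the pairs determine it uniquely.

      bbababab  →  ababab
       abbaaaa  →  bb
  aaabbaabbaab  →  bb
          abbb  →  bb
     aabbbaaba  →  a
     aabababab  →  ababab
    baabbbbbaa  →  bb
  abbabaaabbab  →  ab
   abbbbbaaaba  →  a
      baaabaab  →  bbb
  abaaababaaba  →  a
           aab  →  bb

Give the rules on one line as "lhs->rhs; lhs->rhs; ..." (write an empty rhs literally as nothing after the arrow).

aa->b; aaa->aa; abb->b; bba->a

  | bbababab => ababab
  | abbaaaa => baaaa => baaa => baa => bb
  | aaabbaabbaab => aabbaabbaab => bbbaabbaab => baabbaab => bbbbaab => bbaab => aab => bb
  | abbb => bb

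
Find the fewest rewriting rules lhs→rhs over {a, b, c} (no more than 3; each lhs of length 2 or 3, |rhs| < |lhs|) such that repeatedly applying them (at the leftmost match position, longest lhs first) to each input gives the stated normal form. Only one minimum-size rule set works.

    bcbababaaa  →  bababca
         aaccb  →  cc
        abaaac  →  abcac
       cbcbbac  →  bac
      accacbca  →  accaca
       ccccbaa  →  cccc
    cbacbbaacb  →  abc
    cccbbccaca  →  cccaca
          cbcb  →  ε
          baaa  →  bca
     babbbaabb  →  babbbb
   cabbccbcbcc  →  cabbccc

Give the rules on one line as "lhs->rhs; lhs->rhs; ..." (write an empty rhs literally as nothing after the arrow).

aa->c; cb->

  | bcbababaaa => bababaaa => bababca
  | aaccb => cccb => cc
  | abaaac => abcac
  | cbcbbac => cbbac => bac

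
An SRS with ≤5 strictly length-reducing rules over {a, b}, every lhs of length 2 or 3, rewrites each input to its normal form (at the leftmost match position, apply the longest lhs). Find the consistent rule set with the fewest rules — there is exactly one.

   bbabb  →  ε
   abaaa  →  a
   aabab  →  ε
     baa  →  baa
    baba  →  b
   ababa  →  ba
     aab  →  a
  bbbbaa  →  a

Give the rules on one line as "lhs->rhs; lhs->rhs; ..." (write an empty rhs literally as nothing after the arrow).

ab->; aba->bb; bb->; bba->

  | bbabb => bb => ε
  | abaaa => bbaa => a
  | aabab => abbb => bb => ε
  | baa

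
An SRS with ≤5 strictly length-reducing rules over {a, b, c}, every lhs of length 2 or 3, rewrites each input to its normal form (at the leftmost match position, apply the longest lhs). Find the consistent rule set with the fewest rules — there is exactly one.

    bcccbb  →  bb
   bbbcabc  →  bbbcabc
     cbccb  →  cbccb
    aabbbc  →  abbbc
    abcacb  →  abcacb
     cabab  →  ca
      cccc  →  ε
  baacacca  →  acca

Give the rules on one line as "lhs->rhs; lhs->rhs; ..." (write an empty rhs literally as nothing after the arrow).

  | bcccbb => bbabb => bb
  | bbbcabc
  | cbccb
  | aabbbc => abbbc

aa->a; bab->; bac->; ccc->ba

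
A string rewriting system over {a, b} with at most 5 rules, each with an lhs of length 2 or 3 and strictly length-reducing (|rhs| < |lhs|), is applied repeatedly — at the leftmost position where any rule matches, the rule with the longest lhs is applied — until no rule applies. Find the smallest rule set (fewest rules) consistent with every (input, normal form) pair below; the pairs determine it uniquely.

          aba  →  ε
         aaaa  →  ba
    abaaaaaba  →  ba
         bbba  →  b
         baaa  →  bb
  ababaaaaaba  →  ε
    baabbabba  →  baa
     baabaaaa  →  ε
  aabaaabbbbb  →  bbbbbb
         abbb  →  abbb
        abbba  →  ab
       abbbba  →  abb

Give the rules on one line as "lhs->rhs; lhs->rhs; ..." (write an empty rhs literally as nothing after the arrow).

aaa->b; aba->; bab->b; bba->

  | aba => ε
  | aaaa => ba
  | abaaaaaba => aaaaba => baba => ba
  | bbba => b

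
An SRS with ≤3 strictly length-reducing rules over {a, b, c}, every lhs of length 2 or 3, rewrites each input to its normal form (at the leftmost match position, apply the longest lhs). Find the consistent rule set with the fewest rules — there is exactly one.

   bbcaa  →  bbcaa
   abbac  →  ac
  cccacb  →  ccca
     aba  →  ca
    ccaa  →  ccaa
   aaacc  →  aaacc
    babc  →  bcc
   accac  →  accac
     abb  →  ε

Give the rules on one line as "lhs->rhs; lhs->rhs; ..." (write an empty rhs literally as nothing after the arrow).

  | bbcaa
  | abbac => cbac => ac
  | cccacb => ccca
  | aba => ca

ab->c; cb->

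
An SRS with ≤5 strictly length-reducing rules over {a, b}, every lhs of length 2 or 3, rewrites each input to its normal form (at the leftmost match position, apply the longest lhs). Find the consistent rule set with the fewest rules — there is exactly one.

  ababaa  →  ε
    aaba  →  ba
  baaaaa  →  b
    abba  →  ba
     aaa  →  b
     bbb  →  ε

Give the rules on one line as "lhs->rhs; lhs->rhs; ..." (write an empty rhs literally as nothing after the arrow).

  | ababaa => abaa => aa => ε
  | aaba => ba
  | baaaaa => bbaa => aaa => b
  | abba => ba

aa->; aaa->b; ab->; bb->a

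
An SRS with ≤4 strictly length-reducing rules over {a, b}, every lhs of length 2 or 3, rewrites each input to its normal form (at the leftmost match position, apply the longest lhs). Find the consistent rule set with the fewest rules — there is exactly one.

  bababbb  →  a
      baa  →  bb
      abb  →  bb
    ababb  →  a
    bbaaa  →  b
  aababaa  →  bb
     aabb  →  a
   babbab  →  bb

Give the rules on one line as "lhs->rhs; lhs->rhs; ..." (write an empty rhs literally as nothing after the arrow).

  | bababbb => bbabbb => bbb => a
  | baa => bb
  | abb => bb
  | ababb => babb => bbb => a

aa->b; ab->b; bba->; bbb->a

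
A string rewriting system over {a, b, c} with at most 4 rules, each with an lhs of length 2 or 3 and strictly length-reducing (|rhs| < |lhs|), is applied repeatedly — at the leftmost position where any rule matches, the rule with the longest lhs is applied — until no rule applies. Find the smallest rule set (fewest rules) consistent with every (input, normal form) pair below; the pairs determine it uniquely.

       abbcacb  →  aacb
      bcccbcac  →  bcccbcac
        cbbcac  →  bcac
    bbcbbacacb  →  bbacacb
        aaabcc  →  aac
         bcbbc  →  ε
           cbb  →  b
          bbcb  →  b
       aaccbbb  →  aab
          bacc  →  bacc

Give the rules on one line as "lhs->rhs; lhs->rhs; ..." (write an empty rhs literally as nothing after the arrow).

abc->; bbc->; cbb->b

  | abbcacb => aacb
  | bcccbcac
  | cbbcac => bcac
  | bbcbbacacb => bbacacb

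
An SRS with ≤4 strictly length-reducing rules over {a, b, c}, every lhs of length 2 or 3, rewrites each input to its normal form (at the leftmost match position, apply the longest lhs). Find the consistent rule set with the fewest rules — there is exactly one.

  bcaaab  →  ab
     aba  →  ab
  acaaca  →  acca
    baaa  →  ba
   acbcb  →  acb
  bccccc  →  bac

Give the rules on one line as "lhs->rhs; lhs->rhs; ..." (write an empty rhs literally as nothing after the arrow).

aa->; aba->ab; bc->; ccc->ba

  | bcaaab => aaab => ab
  | aba => ab
  | acaaca => acca
  | baaa => ba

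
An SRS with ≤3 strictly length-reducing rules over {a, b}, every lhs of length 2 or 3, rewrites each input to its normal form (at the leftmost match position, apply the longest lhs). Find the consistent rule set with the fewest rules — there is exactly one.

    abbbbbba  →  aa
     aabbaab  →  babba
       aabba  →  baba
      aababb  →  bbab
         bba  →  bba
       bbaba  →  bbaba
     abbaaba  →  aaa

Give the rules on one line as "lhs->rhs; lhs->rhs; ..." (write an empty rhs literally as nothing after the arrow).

  | abbbbbba => abbba => aa
  | aabbaab => babaab => babba
  | aabba => baba
  | aababb => baabb => bbab

aab->ba; bbb->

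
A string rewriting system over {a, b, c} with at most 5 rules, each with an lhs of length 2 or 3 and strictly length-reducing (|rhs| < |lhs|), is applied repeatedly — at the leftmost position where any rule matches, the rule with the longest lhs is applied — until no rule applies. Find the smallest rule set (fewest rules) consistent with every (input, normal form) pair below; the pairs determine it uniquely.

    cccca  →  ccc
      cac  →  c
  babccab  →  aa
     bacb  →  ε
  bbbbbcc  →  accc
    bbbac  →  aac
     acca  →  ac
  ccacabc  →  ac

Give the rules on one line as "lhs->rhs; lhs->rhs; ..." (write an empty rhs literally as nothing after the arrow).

ba->c; bb->c; ca->; cb->a

  | cccca => ccc
  | cac => c
  | babccab => cbccab => accab => acb => aa
  | bacb => ccb => ca => ε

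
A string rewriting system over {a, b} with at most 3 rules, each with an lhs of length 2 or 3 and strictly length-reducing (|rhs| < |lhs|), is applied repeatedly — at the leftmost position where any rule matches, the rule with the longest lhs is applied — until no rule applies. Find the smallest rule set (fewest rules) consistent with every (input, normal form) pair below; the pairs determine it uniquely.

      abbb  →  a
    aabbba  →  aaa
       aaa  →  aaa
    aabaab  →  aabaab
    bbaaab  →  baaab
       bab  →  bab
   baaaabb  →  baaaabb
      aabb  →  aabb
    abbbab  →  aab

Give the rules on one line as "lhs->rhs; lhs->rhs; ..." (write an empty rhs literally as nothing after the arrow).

bba->ba; bbb->

  | abbb => a
  | aabbba => aaa
  | aaa
  | aabaab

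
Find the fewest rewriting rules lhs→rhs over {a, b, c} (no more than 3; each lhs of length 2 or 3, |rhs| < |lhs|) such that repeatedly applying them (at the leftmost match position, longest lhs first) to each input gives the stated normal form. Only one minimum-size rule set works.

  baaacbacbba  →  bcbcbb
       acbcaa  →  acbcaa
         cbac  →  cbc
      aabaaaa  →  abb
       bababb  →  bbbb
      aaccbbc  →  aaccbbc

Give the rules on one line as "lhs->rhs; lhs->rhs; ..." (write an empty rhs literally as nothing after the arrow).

  | baaacbacbba => baacbacbba => bacbacbba => bcbacbba => bcbcbba => bcbcbb
  | acbcaa
  | cbac => cbc
  | aabaaaa => abbaaa => abbaa => abba => abb

aba->bb; ba->b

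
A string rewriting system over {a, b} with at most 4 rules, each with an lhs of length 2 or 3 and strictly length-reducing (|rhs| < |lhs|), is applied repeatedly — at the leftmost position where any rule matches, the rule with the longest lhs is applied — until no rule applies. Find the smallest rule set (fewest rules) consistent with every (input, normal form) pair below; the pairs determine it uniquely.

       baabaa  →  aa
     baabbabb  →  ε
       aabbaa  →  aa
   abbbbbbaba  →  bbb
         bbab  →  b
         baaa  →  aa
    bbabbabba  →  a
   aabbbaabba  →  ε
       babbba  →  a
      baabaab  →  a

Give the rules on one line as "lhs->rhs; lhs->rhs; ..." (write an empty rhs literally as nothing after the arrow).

ab->; ba->; bab->ba

  | baabaa => abaa => aa
  | baabbabb => abbabb => babb => bab => ba => ε
  | aabbaa => abaa => aa
  | abbbbbbaba => bbbbbaba => bbbbbaa => bbbba => bbb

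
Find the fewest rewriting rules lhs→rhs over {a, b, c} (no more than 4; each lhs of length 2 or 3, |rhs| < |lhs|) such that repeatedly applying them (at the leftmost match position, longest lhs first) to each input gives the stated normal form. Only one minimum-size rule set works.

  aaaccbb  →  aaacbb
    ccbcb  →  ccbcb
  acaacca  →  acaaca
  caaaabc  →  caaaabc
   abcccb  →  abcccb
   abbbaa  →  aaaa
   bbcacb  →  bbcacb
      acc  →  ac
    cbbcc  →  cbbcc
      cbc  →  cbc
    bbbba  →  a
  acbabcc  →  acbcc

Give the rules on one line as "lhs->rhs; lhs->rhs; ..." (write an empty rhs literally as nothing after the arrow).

  | aaaccbb => aaacbb
  | ccbcb
  | acaacca => acaaca
  | caaaabc

acc->ac; ba->; bbb->a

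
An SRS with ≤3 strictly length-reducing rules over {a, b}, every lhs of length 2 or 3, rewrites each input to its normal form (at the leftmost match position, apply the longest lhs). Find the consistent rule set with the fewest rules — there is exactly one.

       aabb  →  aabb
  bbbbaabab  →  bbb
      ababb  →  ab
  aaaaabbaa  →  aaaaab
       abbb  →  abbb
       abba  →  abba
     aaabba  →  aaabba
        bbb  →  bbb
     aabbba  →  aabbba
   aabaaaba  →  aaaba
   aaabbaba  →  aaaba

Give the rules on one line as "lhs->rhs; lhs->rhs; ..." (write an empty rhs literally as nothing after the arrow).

  | aabb
  | bbbbaabab => bbbbab => bbb
  | ababb => ab
  | aaaaabbaa => aaaaab

baa->; bab->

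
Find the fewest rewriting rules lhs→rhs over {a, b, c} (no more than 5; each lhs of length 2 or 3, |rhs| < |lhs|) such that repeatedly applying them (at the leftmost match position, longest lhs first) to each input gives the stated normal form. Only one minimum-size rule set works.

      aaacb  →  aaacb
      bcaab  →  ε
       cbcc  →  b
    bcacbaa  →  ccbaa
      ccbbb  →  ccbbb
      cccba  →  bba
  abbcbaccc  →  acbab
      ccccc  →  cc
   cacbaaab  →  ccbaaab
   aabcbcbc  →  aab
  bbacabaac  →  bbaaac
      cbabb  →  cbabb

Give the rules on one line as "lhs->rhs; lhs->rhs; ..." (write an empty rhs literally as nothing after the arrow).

bc->c; ca->c; cab->; ccc->b

  | aaacb
  | bcaab => caab => cab => ε
  | cbcc => ccc => b
  | bcacbaa => cacbaa => ccbaa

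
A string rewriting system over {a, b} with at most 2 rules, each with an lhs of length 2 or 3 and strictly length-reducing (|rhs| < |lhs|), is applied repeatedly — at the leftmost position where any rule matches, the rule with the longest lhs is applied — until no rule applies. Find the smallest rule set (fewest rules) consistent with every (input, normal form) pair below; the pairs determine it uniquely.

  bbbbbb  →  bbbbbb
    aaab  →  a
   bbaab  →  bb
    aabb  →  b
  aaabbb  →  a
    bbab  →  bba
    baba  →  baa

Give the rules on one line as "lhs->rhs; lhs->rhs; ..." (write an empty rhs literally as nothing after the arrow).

aab->; ab->a

  | bbbbbb
  | aaab => a
  | bbaab => bb
  | aabb => b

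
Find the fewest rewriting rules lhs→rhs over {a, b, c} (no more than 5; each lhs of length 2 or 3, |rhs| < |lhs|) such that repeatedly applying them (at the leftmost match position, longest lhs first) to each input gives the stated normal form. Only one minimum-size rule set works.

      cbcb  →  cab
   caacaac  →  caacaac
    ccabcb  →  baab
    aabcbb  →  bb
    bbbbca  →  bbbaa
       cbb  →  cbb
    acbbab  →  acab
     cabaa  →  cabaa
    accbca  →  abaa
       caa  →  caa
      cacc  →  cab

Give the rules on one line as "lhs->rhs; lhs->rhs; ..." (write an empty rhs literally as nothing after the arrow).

aaa->; acb->ac; bc->a; cc->b

  | cbcb => cab
  | caacaac
  | ccabcb => babcb => baab
  | aabcbb => aaabb => bb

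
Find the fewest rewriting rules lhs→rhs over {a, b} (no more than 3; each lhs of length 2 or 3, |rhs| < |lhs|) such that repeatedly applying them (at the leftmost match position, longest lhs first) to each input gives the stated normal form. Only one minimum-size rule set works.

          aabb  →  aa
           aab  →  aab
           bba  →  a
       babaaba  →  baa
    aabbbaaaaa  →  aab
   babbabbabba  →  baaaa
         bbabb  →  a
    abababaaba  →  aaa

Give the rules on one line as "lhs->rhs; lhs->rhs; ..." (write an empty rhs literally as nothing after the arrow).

  | aabb => aa
  | aab
  | bba => a
  | babaaba => bababa => babba => baa

aba->ab; bb->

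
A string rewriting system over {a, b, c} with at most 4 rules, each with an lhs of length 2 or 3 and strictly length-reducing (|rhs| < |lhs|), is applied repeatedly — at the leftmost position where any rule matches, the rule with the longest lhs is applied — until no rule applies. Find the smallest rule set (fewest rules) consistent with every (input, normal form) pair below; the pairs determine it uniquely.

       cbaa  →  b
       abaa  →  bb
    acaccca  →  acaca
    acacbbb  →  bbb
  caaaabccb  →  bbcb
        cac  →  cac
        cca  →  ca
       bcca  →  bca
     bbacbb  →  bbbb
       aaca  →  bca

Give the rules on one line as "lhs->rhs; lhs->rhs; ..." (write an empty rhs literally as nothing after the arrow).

  | cbaa => cbb => ab => b
  | abaa => baa => bb
  | acaccca => acacca => acaca
  | acacbbb => acaabb => acbbb => aabb => bbb

aa->b; ab->b; cbb->ab; cc->c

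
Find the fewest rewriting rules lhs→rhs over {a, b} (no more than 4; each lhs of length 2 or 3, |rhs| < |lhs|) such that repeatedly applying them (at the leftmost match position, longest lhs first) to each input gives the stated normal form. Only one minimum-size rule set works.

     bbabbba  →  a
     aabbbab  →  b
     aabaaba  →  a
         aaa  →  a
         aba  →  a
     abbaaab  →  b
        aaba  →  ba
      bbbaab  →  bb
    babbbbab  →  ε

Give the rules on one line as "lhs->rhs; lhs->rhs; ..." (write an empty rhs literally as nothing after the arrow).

  | bbabbba => abbba => bba => a
  | aabbbab => bbbab => bab => b
  | aabaaba => baaba => bba => a
  | aaa => a

aa->; ab->; bba->a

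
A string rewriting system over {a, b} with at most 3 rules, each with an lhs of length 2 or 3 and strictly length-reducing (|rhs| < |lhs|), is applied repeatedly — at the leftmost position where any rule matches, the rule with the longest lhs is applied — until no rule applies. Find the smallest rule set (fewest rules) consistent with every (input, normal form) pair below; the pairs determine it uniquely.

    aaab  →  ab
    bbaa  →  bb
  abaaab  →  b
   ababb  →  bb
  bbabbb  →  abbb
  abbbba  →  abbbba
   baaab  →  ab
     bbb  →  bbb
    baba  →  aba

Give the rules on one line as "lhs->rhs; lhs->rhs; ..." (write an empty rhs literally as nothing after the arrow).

aa->; bab->ab

  | aaab => ab
  | bbaa => bb
  | abaaab => abab => aab => b
  | ababb => aabb => bb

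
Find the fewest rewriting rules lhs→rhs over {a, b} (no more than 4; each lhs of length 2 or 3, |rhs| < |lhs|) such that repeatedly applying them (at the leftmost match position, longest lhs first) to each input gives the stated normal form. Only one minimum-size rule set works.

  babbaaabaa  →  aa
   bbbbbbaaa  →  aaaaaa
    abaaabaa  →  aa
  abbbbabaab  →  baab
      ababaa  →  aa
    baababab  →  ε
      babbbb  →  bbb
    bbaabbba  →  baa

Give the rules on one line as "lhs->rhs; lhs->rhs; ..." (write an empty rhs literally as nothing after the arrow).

  | babbaaabaa => baaabaa => baabaa => babaa => aa
  | bbbbbbaaa => bbbbaaaa => bbaaaaa => aaaaaa
  | abaaabaa => baaabaa => baabaa => babaa => aa
  | abbbbabaab => abbaabaab => aaaabaab => aaabaab => aabaab => abaab => baab

aba->ba; bab->; bba->aa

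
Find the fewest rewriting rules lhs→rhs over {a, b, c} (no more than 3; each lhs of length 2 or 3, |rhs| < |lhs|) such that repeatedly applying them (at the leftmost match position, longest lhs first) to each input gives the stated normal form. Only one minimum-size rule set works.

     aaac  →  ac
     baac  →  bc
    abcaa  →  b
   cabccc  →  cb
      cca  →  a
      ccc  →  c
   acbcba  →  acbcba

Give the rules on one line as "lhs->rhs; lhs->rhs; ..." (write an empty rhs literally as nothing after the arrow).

  | aaac => ac
  | baac => bc
  | abcaa => baa => b
  | cabccc => cbcc => cb

aa->; abc->b; cc->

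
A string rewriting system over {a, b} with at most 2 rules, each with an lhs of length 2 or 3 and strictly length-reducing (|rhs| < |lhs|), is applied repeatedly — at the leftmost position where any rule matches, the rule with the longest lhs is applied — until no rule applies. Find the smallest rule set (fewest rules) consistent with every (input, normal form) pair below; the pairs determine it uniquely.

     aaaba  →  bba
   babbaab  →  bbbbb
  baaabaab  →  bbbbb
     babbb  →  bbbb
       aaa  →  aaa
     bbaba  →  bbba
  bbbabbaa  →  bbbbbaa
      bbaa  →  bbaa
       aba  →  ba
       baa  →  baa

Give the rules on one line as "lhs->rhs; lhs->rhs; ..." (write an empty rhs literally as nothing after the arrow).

  | aaaba => abba => bba
  | babbaab => bbbaab => bbbbb
  | baaabaab => babbaab => bbbaab => bbbbb
  | babbb => bbbb

aab->bb; ab->b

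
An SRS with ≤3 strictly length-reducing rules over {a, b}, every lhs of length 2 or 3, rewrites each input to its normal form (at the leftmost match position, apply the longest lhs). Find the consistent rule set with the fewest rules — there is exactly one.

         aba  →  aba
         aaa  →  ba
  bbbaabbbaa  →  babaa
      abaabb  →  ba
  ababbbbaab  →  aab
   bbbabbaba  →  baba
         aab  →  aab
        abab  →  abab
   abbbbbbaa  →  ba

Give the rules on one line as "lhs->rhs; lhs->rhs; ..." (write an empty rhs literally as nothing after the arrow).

  | aba
  | aaa => ba
  | bbbaabbbaa => abaabbbaa => abaaabaa => abbabaa => aaabaa => babaa
  | abaabb => abaaa => abba => aaa => ba

aaa->ba; bb->a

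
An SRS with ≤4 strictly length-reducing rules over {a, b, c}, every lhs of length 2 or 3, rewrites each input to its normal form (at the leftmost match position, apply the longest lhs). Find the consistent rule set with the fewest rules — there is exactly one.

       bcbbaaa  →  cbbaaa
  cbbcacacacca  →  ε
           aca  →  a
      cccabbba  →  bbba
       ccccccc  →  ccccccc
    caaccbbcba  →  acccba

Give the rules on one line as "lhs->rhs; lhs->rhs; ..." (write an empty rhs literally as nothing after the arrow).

bc->c; ca->; cca->ca

  | bcbbaaa => cbbaaa
  | cbbcacacacca => cbcacacacca => ccacacacca => cacacacca => cacacca => cacca => cca => ca => ε
  | aca => a
  | cccabbba => ccabbba => cabbba => bbba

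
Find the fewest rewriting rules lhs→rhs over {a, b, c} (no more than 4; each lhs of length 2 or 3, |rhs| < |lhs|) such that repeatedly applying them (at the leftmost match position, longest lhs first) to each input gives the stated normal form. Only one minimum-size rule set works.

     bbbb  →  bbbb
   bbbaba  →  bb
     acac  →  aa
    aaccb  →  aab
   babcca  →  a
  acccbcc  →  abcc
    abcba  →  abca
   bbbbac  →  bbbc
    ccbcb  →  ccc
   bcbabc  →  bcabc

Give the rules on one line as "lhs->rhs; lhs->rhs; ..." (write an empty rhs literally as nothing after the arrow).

  | bbbb
  | bbbaba => bbba => bb
  | acac => aac => aa
  | aaccb => aacb => aab

ac->a; ba->; cb->c; cca->aa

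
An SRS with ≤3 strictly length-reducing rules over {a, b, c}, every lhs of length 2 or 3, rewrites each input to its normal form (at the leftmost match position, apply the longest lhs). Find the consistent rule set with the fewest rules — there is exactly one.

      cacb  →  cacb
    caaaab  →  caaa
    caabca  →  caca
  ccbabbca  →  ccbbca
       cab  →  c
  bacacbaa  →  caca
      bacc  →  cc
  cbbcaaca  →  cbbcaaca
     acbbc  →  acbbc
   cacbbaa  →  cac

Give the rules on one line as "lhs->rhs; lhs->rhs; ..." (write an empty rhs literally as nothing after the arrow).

  | cacb
  | caaaab => caaa
  | caabca => caca
  | ccbabbca => ccbbca

ab->; ba->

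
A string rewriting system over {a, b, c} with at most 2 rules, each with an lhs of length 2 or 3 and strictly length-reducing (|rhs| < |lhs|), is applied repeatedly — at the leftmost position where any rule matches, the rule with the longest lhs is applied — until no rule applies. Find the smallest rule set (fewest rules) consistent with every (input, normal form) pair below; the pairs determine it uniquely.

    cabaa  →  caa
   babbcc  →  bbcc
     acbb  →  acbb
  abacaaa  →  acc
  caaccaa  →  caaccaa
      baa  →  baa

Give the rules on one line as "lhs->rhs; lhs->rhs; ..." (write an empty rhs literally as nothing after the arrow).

  | cabaa => caa
  | babbcc => bbcc
  | acbb
  | abacaaa => acaaa => acc

aaa->c; ab->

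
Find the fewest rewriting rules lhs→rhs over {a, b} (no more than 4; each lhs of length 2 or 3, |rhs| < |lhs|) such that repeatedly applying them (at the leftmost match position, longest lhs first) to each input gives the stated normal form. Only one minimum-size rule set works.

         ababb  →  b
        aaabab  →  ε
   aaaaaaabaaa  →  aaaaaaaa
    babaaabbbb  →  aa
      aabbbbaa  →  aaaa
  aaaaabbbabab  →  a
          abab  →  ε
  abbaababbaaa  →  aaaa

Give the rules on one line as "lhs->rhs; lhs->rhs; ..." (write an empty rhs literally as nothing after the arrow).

  | ababb => aabb => b
  | aaabab => aab => ε
  | aaaaaaabaaa => aaaaaaaa
  | babaaabbbb => baaaabbbb => baabbb => bbb => aa

aab->; ab->a; abb->aa; bbb->aa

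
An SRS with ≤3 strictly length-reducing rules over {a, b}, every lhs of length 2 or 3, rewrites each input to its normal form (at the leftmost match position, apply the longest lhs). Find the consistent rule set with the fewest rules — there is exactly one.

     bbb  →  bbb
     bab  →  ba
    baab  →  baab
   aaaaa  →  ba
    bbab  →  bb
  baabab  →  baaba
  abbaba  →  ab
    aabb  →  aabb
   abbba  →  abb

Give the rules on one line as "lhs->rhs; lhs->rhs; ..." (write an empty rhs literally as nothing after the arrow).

aaa->bb; bab->ba; bba->b

  | bbb
  | bab => ba
  | baab
  | aaaaa => bbaa => ba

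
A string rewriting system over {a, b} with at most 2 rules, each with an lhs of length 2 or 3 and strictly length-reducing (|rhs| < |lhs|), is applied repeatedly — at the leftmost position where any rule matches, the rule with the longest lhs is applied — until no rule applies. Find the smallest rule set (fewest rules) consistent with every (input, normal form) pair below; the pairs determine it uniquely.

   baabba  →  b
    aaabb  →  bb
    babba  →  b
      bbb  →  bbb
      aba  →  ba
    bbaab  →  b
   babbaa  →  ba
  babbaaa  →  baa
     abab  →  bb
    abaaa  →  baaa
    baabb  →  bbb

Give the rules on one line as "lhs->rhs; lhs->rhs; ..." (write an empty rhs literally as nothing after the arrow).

ab->b; bba->

  | baabba => babba => bbba => b
  | aaabb => aabb => abb => bb
  | babba => bbba => b
  | bbb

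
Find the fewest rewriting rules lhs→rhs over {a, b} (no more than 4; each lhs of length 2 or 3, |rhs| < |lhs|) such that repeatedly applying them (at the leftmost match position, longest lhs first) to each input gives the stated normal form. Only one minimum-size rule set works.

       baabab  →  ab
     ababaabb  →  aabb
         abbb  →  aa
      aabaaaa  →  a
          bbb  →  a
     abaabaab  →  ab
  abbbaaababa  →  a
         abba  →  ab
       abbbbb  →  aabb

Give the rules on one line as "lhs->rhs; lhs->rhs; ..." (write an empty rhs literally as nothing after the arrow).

aaa->a; ba->; bbb->a

  | baabab => abab => ab
  | ababaabb => abaabb => aabb
  | abbb => aa
  | aabaaaa => aaaaa => aaa => a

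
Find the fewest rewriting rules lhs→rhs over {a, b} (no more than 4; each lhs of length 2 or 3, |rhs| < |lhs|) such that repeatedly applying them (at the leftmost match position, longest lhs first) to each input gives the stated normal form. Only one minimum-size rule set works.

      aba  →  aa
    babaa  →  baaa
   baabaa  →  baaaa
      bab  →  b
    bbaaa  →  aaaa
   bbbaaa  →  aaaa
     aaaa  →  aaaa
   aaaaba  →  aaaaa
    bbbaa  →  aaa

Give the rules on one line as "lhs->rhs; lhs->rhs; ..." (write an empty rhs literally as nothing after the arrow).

ab->; aba->aa; bb->a

  | aba => aa
  | babaa => baaa
  | baabaa => baaaa
  | bab => b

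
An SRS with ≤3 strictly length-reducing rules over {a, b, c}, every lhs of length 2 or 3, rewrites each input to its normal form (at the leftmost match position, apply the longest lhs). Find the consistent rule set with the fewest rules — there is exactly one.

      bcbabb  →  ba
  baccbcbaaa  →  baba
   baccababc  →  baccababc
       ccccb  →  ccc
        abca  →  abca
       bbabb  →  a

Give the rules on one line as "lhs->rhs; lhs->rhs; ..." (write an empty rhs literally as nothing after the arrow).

bb->; caa->b; cb->

  | bcbabb => babb => ba
  | baccbcbaaa => baccbaaa => bacaaa => baba
  | baccababc
  | ccccb => ccc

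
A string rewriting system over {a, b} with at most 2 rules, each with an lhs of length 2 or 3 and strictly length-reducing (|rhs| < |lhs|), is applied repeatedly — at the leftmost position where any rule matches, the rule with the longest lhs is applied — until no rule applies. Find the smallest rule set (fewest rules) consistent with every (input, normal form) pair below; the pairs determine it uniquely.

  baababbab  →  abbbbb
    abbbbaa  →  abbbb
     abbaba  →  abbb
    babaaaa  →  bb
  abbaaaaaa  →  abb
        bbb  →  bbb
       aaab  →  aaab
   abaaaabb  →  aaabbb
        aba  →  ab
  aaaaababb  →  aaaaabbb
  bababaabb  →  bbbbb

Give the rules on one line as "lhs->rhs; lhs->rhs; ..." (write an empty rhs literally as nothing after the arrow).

ba->b; baa->ab

  | baababbab => abbabbab => abbbbab => abbbbb
  | abbbbaa => abbbab => abbbb
  | abbaba => abbba => abbb
  | babaaaa => bbaaaa => babaa => bbaa => bab => bb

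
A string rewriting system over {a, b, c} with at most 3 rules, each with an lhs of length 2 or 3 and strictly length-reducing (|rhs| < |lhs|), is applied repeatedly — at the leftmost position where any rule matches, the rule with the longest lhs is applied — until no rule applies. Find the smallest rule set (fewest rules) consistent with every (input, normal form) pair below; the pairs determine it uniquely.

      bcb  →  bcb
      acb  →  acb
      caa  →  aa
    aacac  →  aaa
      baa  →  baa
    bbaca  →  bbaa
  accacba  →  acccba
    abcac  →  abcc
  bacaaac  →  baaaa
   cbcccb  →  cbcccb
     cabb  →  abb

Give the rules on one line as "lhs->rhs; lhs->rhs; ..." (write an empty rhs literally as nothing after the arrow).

aac->aa; ca->a; cac->cc

  | bcb
  | acb
  | caa => aa
  | aacac => aaac => aaa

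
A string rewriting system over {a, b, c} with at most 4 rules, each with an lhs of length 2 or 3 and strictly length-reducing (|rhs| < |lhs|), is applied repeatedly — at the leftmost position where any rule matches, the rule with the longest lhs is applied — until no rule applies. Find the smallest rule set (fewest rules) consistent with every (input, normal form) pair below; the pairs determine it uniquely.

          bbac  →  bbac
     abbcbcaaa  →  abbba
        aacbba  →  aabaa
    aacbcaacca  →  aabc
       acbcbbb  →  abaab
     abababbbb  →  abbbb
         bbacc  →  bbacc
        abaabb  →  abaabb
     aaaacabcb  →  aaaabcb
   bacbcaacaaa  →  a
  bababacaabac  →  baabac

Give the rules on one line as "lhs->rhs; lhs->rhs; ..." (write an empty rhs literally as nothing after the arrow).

  | bbac
  | abbcbcaaa => abbcbaa => abbba
  | aacbba => aabaa
  | aacbcaacca => aacbacca => aabcca => aabc

bab->c; ca->; cba->b; cbb->ba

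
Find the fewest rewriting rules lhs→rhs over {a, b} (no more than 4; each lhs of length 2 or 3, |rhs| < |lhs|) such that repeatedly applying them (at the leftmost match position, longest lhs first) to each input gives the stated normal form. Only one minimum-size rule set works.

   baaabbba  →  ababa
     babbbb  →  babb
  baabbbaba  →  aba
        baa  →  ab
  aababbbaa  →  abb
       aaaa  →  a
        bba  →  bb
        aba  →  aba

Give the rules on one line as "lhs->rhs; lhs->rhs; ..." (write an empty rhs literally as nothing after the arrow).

  | baaabbba => ababbba => ababa
  | babbbb => babb
  | baabbbaba => abbbbaba => abbaba => abbba => aba
  | baa => ab

aa->a; baa->ab; bba->bb; bbb->b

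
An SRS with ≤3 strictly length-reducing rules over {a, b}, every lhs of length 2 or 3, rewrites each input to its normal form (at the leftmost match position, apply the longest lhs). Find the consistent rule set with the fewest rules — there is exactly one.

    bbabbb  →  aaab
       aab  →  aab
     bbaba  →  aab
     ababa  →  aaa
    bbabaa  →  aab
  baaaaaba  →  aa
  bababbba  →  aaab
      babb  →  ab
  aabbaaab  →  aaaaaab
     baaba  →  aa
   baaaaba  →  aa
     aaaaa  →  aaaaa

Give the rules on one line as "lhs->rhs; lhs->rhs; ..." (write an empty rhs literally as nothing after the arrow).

  | bbabbb => aabbb => aaab
  | aab
  | bbaba => aaba => aab
  | ababa => abba => aaa

ba->b; bb->a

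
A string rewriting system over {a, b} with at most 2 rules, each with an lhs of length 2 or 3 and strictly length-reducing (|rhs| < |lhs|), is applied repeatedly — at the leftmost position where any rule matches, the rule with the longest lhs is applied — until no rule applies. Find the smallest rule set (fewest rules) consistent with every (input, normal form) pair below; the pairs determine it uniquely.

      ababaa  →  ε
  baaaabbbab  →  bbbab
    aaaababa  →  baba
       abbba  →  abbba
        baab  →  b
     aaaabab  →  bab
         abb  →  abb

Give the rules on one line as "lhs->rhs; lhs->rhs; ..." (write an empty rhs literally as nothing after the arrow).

  | ababaa => abaaa => aaaa => aa => ε
  | baaaabbbab => aaaabbbab => aabbbab => bbbab
  | aaaababa => aababa => baba
  | abbba

aa->; baa->aa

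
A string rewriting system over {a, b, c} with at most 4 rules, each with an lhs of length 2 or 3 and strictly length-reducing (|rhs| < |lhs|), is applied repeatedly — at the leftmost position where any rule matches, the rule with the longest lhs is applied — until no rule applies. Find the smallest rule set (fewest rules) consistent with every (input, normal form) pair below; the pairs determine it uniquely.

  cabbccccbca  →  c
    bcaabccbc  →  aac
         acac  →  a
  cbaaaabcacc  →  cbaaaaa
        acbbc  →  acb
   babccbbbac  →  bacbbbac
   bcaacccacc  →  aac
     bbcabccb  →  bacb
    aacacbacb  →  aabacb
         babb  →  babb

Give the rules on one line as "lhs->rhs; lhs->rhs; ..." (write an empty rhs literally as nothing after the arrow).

bc->; ca->c; cc->

  | cabbccccbca => cbbccccbca => cbcccbca => cccbca => cbca => ca => c
  | bcaabccbc => aabccbc => aacbc => aac
  | acac => acc => a
  | cbaaaabcacc => cbaaaaacc => cbaaaaa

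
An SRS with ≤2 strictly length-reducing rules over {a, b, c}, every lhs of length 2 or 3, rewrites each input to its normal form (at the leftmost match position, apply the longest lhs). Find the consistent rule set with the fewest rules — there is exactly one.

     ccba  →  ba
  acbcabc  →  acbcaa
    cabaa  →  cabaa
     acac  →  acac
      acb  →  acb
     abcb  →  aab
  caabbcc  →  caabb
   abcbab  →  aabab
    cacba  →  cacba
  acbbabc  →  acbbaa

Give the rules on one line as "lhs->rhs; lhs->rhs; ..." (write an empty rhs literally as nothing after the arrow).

  | ccba => ba
  | acbcabc => acbcaa
  | cabaa
  | acac

abc->aa; cc->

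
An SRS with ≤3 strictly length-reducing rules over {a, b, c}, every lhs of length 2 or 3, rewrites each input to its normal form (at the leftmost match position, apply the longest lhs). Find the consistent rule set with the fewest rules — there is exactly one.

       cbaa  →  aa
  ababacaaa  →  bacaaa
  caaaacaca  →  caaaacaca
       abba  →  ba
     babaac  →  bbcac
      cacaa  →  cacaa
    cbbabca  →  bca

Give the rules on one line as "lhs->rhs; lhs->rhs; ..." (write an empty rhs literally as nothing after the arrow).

ab->; aba->bc; cb->

  | cbaa => aa
  | ababacaaa => bcbacaaa => bacaaa
  | caaaacaca
  | abba => ba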